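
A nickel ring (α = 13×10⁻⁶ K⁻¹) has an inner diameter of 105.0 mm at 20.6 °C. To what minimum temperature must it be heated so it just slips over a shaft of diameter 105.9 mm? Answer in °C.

Required Δd = 105.9 − 105.0 = 0.9 mm
Δd = αd₀ΔT ⇒ ΔT = Δd/(αd₀) = 0.9 / (13×10⁻⁶ × 105.0) = 659.34 K
T_min = 20.6 + 659.34 = 679.94 °C

T = 680 °C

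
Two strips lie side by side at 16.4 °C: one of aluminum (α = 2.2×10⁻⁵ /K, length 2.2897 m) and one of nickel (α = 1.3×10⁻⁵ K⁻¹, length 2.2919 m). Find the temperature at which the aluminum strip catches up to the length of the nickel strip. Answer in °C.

L₁(1 + α₁ΔT) = L₂(1 + α₂ΔT) ⇒ ΔT = (L₂ − L₁)/(α₁L₁ − α₂L₂)
L₂ − L₁ = 2.2919 − 2.2897 = 2.20×10⁻³ m
α₁L₁ − α₂L₂ = 2.2×10⁻⁵×2.2897 − 1.3×10⁻⁵×2.2919 = 2.05787×10⁻⁵ m/K
ΔT = 2.20×10⁻³ / 2.05787×10⁻⁵ = 106.907 K
T = 16.4 + 106.907 = 123.307 °C

T = 123.3 °C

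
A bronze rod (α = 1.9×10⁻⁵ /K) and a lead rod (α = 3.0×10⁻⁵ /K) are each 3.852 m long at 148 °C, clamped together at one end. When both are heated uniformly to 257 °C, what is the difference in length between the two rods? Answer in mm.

4.62 mm

ΔT = 109 K
bronze: ΔL = 1.9×10⁻⁵ × 3.852 m × 109 = 7.9775×10⁻³ m = 7.9775 mm
lead: ΔL = 3.0×10⁻⁵ × 3.852 m × 109 = 1.2596×10⁻² m = 12.596 mm
difference = 12.596 − 7.9775 = 4.6185 mm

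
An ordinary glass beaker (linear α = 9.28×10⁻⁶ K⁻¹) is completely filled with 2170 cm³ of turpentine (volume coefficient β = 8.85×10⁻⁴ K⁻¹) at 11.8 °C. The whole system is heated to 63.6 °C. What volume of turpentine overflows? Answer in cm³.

The beaker also expands: β_container ≈ 3α = 2.784×10⁻⁵ /K
Net overflow = V₀(β_liq − 3α_cont)ΔT
β − 3α = 8.85×10⁻⁴ − 2.784×10⁻⁵ = 8.5716×10⁻⁴ /K; ΔT = 51.8 K
ΔV = 2170 × 8.5716×10⁻⁴ × 51.8 = 96.3 cm³

96.3 cm³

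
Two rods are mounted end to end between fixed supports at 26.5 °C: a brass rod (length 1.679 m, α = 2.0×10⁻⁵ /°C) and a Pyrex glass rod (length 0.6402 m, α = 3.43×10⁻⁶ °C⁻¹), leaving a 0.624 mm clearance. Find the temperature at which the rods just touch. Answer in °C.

T = 43.9 °C

α₁L₁ = 3.358×10⁻⁵ m/K, α₂L₂ = 2.195886×10⁻⁶ m/K → total 3.5775886×10⁻⁵ m/K
ΔT = g/(α₁L₁+α₂L₂) = 6.24×10⁻⁴ / 3.5775886×10⁻⁵ = 17.442 K
T = 26.5 + 17.442 = 43.942 °C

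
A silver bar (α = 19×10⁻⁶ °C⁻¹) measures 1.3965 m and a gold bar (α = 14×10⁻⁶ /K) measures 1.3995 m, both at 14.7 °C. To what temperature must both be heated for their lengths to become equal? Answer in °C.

T = 446.9 °C

L₁(1 + α₁ΔT) = L₂(1 + α₂ΔT) ⇒ ΔT = (L₂ − L₁)/(α₁L₁ − α₂L₂)
L₂ − L₁ = 1.3995 − 1.3965 = 3.00×10⁻³ m
α₁L₁ − α₂L₂ = 19×10⁻⁶×1.3965 − 14×10⁻⁶×1.3995 = 6.9405×10⁻⁶ m/K
ΔT = 3.00×10⁻³ / 6.9405×10⁻⁶ = 432.246 K
T = 14.7 + 432.246 = 446.946 °C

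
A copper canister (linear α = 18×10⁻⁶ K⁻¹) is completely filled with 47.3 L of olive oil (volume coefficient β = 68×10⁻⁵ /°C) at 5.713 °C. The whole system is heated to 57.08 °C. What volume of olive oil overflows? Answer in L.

The canister also expands: β_container ≈ 3α = 5.4×10⁻⁵ /K
Net overflow = V₀(β_liq − 3α_cont)ΔT
β − 3α = 6.80×10⁻⁴ − 5.4×10⁻⁵ = 6.26×10⁻⁴ /K; ΔT = 51.367 K
ΔV = 47.3 × 6.26×10⁻⁴ × 51.367 = 1.52 L

1.52 L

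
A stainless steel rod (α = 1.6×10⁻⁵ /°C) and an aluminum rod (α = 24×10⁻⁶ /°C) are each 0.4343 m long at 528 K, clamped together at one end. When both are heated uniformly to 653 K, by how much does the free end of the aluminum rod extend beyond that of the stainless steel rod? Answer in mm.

ΔT = 125 K
stainless steel: ΔL = 1.6×10⁻⁵ × 0.4343 m × 125 = 8.6860×10⁻⁴ m = 0.86860 mm
aluminum: ΔL = 24×10⁻⁶ × 0.4343 m × 125 = 1.3029×10⁻³ m = 1.3029 mm
difference = 1.3029 − 0.86860 = 0.4343 mm

0.434 mm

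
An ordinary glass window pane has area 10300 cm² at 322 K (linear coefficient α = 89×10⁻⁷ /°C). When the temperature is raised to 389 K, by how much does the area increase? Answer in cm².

Area coefficient ≈ 2α; |ΔT| = 67 K
ΔA = 2αA₀ΔT = 2(89×10⁻⁷)(10300)(67) = 12.3 cm²

ΔA = 12.3 cm²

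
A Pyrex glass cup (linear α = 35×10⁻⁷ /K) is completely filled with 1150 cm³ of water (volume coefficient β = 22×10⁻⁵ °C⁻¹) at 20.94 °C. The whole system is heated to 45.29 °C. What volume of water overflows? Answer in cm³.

5.87 cm³

The cup also expands: β_container ≈ 3α = 1.05×10⁻⁵ /K
Net overflow = V₀(β_liq − 3α_cont)ΔT
β − 3α = 2.20×10⁻⁴ − 1.05×10⁻⁵ = 2.095×10⁻⁴ /K; ΔT = 24.35 K
ΔV = 1150 × 2.095×10⁻⁴ × 24.35 = 5.87 cm³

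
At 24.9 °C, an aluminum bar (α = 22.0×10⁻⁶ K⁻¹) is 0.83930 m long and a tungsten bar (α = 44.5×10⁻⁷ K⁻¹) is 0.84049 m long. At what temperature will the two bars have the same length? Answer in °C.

T = 105.7 °C

L₁(1 + α₁ΔT) = L₂(1 + α₂ΔT) ⇒ ΔT = (L₂ − L₁)/(α₁L₁ − α₂L₂)
L₂ − L₁ = 0.84049 − 0.83930 = 1.19×10⁻³ m
α₁L₁ − α₂L₂ = 22.0×10⁻⁶×0.83930 − 44.5×10⁻⁷×0.84049 = 1.47244195×10⁻⁵ m/K
ΔT = 1.19×10⁻³ / 1.47244195×10⁻⁵ = 80.818 K
T = 24.9 + 80.818 = 105.718 °C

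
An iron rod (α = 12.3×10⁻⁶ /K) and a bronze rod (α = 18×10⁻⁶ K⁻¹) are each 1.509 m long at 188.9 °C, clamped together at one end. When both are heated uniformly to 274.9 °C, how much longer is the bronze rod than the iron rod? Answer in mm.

ΔT = 86.0 K
iron: ΔL = 12.3×10⁻⁶ × 1.509 m × 86.0 = 1.5962×10⁻³ m = 1.5962 mm
bronze: ΔL = 18×10⁻⁶ × 1.509 m × 86.0 = 2.3359×10⁻³ m = 2.3359 mm
difference = 2.3359 − 1.5962 = 0.7397 mm

0.740 mm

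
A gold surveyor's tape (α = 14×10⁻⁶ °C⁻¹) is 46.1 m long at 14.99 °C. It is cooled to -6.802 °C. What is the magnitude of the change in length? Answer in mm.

|ΔT| = |-6.802 − 14.99| = 21.792 K
ΔL = αL₀ΔT = (14×10⁻⁶)(46.1)(21.792) = 1.41×10⁻² m

ΔL = 14.1 mm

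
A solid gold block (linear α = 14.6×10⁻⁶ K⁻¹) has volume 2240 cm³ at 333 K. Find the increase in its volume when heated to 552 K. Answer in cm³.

ΔV = 21.5 cm³

Isotropic solid: β ≈ 3α = 4.4×10⁻⁵ /K; ΔT = 219 K
ΔV = 3αV₀ΔT = 3(14.6×10⁻⁶)(2240)(219) = 21.5 cm³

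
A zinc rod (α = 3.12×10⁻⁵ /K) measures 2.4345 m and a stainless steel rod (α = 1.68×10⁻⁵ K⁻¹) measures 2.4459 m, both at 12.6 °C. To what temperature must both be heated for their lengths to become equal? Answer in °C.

T = 339.6 °C

Equal length when α₁L₁ΔT − α₂L₂ΔT = L₂ − L₁ = 1.14×10⁻² m
α₁L₁ = 7.59564×10⁻⁵, α₂L₂ = 4.109112×10⁻⁵ → Δ(αL) = 3.486528×10⁻⁵ m/K
ΔT = 1.14×10⁻² / 3.486528×10⁻⁵ = 326.973 K, so T = 12.6 + 326.973 = 339.573 °C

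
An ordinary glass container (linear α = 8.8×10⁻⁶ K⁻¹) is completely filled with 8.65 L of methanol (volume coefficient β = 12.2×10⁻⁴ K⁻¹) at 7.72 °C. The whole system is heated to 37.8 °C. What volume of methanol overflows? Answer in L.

0.311 L

The container also expands: β_container ≈ 3α = 2.64×10⁻⁵ /K
Net overflow = V₀(β_liq − 3α_cont)ΔT
β − 3α = 1.22×10⁻³ − 2.64×10⁻⁵ = 1.1936×10⁻³ /K; ΔT = 30.08 K
ΔV = 8.65 × 1.1936×10⁻³ × 30.08 = 0.311 L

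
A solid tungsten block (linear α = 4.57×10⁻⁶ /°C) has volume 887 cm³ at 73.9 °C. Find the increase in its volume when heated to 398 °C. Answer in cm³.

ΔV = 3.94 cm³

Isotropic solid: β ≈ 3α = 1.4×10⁻⁵ /K; ΔT = 324.1 K
ΔV = 3αV₀ΔT = 3(4.57×10⁻⁶)(887)(324.1) = 3.94 cm³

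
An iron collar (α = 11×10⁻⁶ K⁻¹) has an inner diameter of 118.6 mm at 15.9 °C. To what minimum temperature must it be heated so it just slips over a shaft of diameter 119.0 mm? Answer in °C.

T = 323 °C

Required Δd = 119.0 − 118.6 = 0.4 mm
Δd = αd₀ΔT ⇒ ΔT = Δd/(αd₀) = 0.4 / (11×10⁻⁶ × 118.6) = 306.61 K
T_min = 15.9 + 306.61 = 322.51 °C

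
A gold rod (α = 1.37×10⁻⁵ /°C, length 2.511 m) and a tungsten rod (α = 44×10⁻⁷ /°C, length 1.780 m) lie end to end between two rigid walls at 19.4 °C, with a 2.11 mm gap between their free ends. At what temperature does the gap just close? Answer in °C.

T = 69.4 °C

Gap closes when ΔL₁ + ΔL₂ = 2.11 mm = 2.11×10⁻³ m
(α₁L₁ + α₂L₂)ΔT = g
α₁L₁ + α₂L₂ = 1.37×10⁻⁵×2.511 + 44×10⁻⁷×1.780 = 4.22327×10⁻⁵ m/K
ΔT = 2.11×10⁻³ / 4.22327×10⁻⁵ = 49.961 K
T = 19.4 + 49.961 = 69.361 °C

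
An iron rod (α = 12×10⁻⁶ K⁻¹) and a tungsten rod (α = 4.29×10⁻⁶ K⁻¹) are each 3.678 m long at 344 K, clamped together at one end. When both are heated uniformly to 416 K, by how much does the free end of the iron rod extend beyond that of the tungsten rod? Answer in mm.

ΔT = 72 K
iron: ΔL = 12×10⁻⁶ × 3.678 m × 72 = 3.1778×10⁻³ m = 3.1778 mm
tungsten: ΔL = 4.29×10⁻⁶ × 3.678 m × 72 = 1.1361×10⁻³ m = 1.1361 mm
difference = 3.1778 − 1.1361 = 2.0417 mm

2.04 mm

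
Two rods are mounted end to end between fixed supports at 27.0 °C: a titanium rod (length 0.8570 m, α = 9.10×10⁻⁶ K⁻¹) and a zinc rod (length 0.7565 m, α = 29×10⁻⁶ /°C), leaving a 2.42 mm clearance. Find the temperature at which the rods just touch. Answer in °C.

Gap closes when ΔL₁ + ΔL₂ = 2.42 mm = 2.42×10⁻³ m
(α₁L₁ + α₂L₂)ΔT = g
α₁L₁ + α₂L₂ = 9.10×10⁻⁶×0.8570 + 29×10⁻⁶×0.7565 = 2.97372×10⁻⁵ m/K
ΔT = 2.42×10⁻³ / 2.97372×10⁻⁵ = 81.38 K
T = 27.0 + 81.38 = 108.38 °C

T = 108 °C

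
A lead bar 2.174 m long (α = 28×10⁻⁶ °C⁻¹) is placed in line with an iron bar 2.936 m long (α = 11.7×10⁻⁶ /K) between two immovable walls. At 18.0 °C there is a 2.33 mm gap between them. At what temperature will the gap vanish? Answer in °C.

α₁L₁ = 6.0872×10⁻⁵ m/K, α₂L₂ = 3.43512×10⁻⁵ m/K → total 9.52232×10⁻⁵ m/K
ΔT = g/(α₁L₁+α₂L₂) = 2.33×10⁻³ / 9.52232×10⁻⁵ = 24.469 K
T = 18.0 + 24.469 = 42.469 °C

T = 42.5 °C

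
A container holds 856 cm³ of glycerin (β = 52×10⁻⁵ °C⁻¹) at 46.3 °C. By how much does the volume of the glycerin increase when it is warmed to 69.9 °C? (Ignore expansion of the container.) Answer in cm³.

|ΔT| = |69.9 − 46.3| = 23.6 K
ΔV = βV₀ΔT = (52×10⁻⁵)(856)(23.6) = 10.5 cm³

ΔV = 10.5 cm³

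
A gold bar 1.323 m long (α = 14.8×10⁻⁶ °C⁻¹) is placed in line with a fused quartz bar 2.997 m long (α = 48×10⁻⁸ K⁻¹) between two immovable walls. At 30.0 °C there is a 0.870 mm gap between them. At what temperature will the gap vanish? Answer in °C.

α₁L₁ = 1.95804×10⁻⁵ m/K, α₂L₂ = 1.43856×10⁻⁶ m/K → total 2.101896×10⁻⁵ m/K
ΔT = g/(α₁L₁+α₂L₂) = 8.70×10⁻⁴ / 2.101896×10⁻⁵ = 41.391 K
T = 30.0 + 41.391 = 71.391 °C

T = 71.4 °C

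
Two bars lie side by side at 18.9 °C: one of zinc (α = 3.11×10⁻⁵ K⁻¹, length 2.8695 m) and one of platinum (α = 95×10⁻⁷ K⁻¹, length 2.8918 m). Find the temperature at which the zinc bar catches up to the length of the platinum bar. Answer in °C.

L₁(1 + α₁ΔT) = L₂(1 + α₂ΔT) ⇒ ΔT = (L₂ − L₁)/(α₁L₁ − α₂L₂)
L₂ − L₁ = 2.8918 − 2.8695 = 2.23×10⁻² m
α₁L₁ − α₂L₂ = 3.11×10⁻⁵×2.8695 − 95×10⁻⁷×2.8918 = 6.176935×10⁻⁵ m/K
ΔT = 2.23×10⁻² / 6.176935×10⁻⁵ = 361.020 K
T = 18.9 + 361.020 = 379.920 °C

T = 379.9 °C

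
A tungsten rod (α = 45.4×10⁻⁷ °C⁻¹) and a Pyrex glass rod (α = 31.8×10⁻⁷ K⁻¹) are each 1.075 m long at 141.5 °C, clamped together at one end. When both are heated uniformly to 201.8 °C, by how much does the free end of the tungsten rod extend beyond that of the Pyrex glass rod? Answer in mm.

ΔT = 60.3 K
tungsten: ΔL = 45.4×10⁻⁷ × 1.075 m × 60.3 = 2.9429×10⁻⁴ m = 0.29429 mm
Pyrex glass: ΔL = 31.8×10⁻⁷ × 1.075 m × 60.3 = 2.0614×10⁻⁴ m = 0.20614 mm
difference = 0.29429 − 0.20614 = 0.08815 mm

0.0882 mm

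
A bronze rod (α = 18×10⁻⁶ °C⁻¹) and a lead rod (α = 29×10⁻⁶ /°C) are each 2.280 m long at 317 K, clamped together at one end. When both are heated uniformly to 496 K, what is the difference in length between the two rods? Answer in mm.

ΔT = 179 K
bronze: ΔL = 18×10⁻⁶ × 2.280 m × 179 = 7.3462×10⁻³ m = 7.3462 mm
lead: ΔL = 29×10⁻⁶ × 2.280 m × 179 = 1.1835×10⁻² m = 11.835 mm
difference = 11.835 − 7.3462 = 4.4888 mm

4.49 mm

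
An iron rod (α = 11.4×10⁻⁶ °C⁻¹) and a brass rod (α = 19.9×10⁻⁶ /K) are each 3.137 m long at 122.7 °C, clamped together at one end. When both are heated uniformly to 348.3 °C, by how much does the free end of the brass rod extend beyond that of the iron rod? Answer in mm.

6.02 mm

ΔT = 225.6 K
iron: ΔL = 11.4×10⁻⁶ × 3.137 m × 225.6 = 8.0679×10⁻³ m = 8.0679 mm
brass: ΔL = 19.9×10⁻⁶ × 3.137 m × 225.6 = 1.4083×10⁻² m = 14.083 mm
difference = 14.083 − 8.0679 = 6.0151 mm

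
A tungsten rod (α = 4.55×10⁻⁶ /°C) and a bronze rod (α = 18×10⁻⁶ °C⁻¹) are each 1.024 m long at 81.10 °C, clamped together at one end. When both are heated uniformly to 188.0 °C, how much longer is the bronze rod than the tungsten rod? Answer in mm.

1.47 mm

ΔT = 106.90 K
tungsten: ΔL = 4.55×10⁻⁶ × 1.024 m × 106.90 = 4.9807×10⁻⁴ m = 0.49807 mm
bronze: ΔL = 18×10⁻⁶ × 1.024 m × 106.90 = 1.9704×10⁻³ m = 1.9704 mm
difference = 1.9704 − 0.49807 = 1.47233 mm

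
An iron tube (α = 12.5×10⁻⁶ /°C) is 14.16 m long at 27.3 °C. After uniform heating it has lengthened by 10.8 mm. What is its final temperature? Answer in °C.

T = 88.3 °C

ΔL = αL₀ΔT ⇒ ΔT = ΔL / (αL₀)
ΔT = 10.8×10⁻³ m / (12.5×10⁻⁶ × 14.16 m) = 61.017 K
T = 27.3 + 61.017 = 88.317 °C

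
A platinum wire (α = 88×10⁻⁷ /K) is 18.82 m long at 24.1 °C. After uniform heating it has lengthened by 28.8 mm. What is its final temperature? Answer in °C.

T = 198 °C

ΔL = αL₀ΔT ⇒ ΔT = ΔL / (αL₀)
ΔT = 28.8×10⁻³ m / (88×10⁻⁷ × 18.82 m) = 173.90 K
T = 24.1 + 173.90 = 198.00 °C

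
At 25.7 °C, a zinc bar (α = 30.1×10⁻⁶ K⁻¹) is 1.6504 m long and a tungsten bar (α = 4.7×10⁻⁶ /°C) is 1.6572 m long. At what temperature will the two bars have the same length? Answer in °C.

L₁(1 + α₁ΔT) = L₂(1 + α₂ΔT) ⇒ ΔT = (L₂ − L₁)/(α₁L₁ − α₂L₂)
L₂ − L₁ = 1.6572 − 1.6504 = 6.80×10⁻³ m
α₁L₁ − α₂L₂ = 30.1×10⁻⁶×1.6504 − 4.7×10⁻⁶×1.6572 = 4.18882×10⁻⁵ m/K
ΔT = 6.80×10⁻³ / 4.18882×10⁻⁵ = 162.337 K
T = 25.7 + 162.337 = 188.037 °C

T = 188.0 °C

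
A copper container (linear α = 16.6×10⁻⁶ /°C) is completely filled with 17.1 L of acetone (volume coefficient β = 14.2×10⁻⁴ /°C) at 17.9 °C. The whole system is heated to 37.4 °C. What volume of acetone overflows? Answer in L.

0.457 L

The container also expands: β_container ≈ 3α = 4.98×10⁻⁵ /K
Net overflow = V₀(β_liq − 3α_cont)ΔT
β − 3α = 1.42×10⁻³ − 4.98×10⁻⁵ = 1.3702×10⁻³ /K; ΔT = 19.5 K
ΔV = 17.1 × 1.3702×10⁻³ × 19.5 = 0.457 L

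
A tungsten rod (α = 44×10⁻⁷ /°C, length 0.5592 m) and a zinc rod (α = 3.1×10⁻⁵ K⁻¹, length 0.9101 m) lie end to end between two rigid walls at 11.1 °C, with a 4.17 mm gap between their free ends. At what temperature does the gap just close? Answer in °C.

α₁L₁ = 2.46048×10⁻⁶ m/K, α₂L₂ = 2.82131×10⁻⁵ m/K → total 3.067358×10⁻⁵ m/K
ΔT = g/(α₁L₁+α₂L₂) = 4.17×10⁻³ / 3.067358×10⁻⁵ = 135.95 K
T = 11.1 + 135.95 = 147.05 °C

T = 147 °C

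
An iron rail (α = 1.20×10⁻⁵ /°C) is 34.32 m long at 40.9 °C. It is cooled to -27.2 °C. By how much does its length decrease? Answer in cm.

|ΔT| = |-27.2 − 40.9| = 68.1 K
ΔL = αL₀ΔT = (1.20×10⁻⁵)(34.32)(68.1) = 2.80×10⁻² m

ΔL = 2.80 cm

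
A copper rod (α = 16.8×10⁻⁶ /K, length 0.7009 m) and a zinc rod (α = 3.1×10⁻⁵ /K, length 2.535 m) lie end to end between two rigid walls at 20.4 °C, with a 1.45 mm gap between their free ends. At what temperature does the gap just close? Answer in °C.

T = 36.4 °C

α₁L₁ = 1.177512×10⁻⁵ m/K, α₂L₂ = 7.8585×10⁻⁵ m/K → total 9.036012×10⁻⁵ m/K
ΔT = g/(α₁L₁+α₂L₂) = 1.45×10⁻³ / 9.036012×10⁻⁵ = 16.047 K
T = 20.4 + 16.047 = 36.447 °C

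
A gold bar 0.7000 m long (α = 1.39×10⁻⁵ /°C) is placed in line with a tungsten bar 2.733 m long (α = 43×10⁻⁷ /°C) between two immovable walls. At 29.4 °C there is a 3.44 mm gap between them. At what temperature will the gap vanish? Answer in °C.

T = 190 °C

Gap closes when ΔL₁ + ΔL₂ = 3.44 mm = 3.44×10⁻³ m
(α₁L₁ + α₂L₂)ΔT = g
α₁L₁ + α₂L₂ = 1.39×10⁻⁵×0.7000 + 43×10⁻⁷×2.733 = 2.14819×10⁻⁵ m/K
ΔT = 3.44×10⁻³ / 2.14819×10⁻⁵ = 160.13 K
T = 29.4 + 160.13 = 189.53 °C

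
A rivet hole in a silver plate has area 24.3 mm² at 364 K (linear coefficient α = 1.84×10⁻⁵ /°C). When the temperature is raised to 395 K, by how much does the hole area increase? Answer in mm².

ΔA = 0.0277 mm²

Area coefficient ≈ 2α; |ΔT| = 31 K
ΔA = 2αA₀ΔT = 2(1.84×10⁻⁵)(24.3)(31) = 0.0277 mm²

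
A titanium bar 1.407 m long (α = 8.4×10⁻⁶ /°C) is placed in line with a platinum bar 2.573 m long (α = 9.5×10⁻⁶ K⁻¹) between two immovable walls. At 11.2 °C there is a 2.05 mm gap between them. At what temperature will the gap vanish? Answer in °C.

T = 67.7 °C

Gap closes when ΔL₁ + ΔL₂ = 2.05 mm = 2.05×10⁻³ m
(α₁L₁ + α₂L₂)ΔT = g
α₁L₁ + α₂L₂ = 8.4×10⁻⁶×1.407 + 9.5×10⁻⁶×2.573 = 3.62623×10⁻⁵ m/K
ΔT = 2.05×10⁻³ / 3.62623×10⁻⁵ = 56.533 K
T = 11.2 + 56.533 = 67.733 °C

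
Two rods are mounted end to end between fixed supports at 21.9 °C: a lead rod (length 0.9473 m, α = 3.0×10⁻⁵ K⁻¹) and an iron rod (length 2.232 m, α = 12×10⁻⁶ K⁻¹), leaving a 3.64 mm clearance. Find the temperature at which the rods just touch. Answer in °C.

T = 87.8 °C

Gap closes when ΔL₁ + ΔL₂ = 3.64 mm = 3.64×10⁻³ m
(α₁L₁ + α₂L₂)ΔT = g
α₁L₁ + α₂L₂ = 3.0×10⁻⁵×0.9473 + 12×10⁻⁶×2.232 = 5.5203×10⁻⁵ m/K
ΔT = 3.64×10⁻³ / 5.5203×10⁻⁵ = 65.938 K
T = 21.9 + 65.938 = 87.838 °C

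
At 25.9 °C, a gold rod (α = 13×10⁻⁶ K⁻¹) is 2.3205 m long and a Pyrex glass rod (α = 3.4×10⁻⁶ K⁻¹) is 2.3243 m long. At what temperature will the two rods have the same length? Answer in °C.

Equal length when α₁L₁ΔT − α₂L₂ΔT = L₂ − L₁ = 3.80×10⁻³ m
α₁L₁ = 3.01665×10⁻⁵, α₂L₂ = 7.90262×10⁻⁶ → Δ(αL) = 2.226388×10⁻⁵ m/K
ΔT = 3.80×10⁻³ / 2.226388×10⁻⁵ = 170.680 K, so T = 25.9 + 170.680 = 196.580 °C

T = 196.6 °C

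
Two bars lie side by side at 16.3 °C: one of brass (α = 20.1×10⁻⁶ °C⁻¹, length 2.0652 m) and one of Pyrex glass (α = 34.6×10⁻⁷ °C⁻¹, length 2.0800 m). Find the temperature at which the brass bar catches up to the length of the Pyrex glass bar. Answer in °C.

T = 447.6 °C

L₁(1 + α₁ΔT) = L₂(1 + α₂ΔT) ⇒ ΔT = (L₂ − L₁)/(α₁L₁ − α₂L₂)
L₂ − L₁ = 2.0800 − 2.0652 = 1.48×10⁻² m
α₁L₁ − α₂L₂ = 20.1×10⁻⁶×2.0652 − 34.6×10⁻⁷×2.0800 = 3.431372×10⁻⁵ m/K
ΔT = 1.48×10⁻² / 3.431372×10⁻⁵ = 431.314 K
T = 16.3 + 431.314 = 447.614 °C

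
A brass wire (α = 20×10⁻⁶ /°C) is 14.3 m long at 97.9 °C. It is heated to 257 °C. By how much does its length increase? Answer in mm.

ΔL = 45.5 mm

|ΔT| = |257 − 97.9| = 159.1 K
ΔL = αL₀ΔT = (20×10⁻⁶)(14.3)(159.1) = 4.55×10⁻² m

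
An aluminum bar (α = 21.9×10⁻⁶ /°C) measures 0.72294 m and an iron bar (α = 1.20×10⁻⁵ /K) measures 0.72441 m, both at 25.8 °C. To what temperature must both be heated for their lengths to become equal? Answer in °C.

T = 231.7 °C

L₁(1 + α₁ΔT) = L₂(1 + α₂ΔT) ⇒ ΔT = (L₂ − L₁)/(α₁L₁ − α₂L₂)
L₂ − L₁ = 0.72441 − 0.72294 = 1.47×10⁻³ m
α₁L₁ − α₂L₂ = 21.9×10⁻⁶×0.72294 − 1.20×10⁻⁵×0.72441 = 7.139466×10⁻⁶ m/K
ΔT = 1.47×10⁻³ / 7.139466×10⁻⁶ = 205.898 K
T = 25.8 + 205.898 = 231.698 °C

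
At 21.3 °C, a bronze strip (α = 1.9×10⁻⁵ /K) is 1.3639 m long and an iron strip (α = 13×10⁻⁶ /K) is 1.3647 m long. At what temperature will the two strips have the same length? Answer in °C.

Equal length when α₁L₁ΔT − α₂L₂ΔT = L₂ − L₁ = 8.00×10⁻⁴ m
α₁L₁ = 2.59141×10⁻⁵, α₂L₂ = 1.77411×10⁻⁵ → Δ(αL) = 8.173×10⁻⁶ m/K
ΔT = 8.00×10⁻⁴ / 8.173×10⁻⁶ = 97.883 K, so T = 21.3 + 97.883 = 119.183 °C

T = 119.2 °C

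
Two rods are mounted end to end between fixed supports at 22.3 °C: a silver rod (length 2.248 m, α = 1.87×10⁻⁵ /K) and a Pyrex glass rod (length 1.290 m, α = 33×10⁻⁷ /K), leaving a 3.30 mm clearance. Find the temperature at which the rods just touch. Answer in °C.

T = 93.6 °C

Gap closes when ΔL₁ + ΔL₂ = 3.30 mm = 3.30×10⁻³ m
(α₁L₁ + α₂L₂)ΔT = g
α₁L₁ + α₂L₂ = 1.87×10⁻⁵×2.248 + 33×10⁻⁷×1.290 = 4.62946×10⁻⁵ m/K
ΔT = 3.30×10⁻³ / 4.62946×10⁻⁵ = 71.283 K
T = 22.3 + 71.283 = 93.583 °C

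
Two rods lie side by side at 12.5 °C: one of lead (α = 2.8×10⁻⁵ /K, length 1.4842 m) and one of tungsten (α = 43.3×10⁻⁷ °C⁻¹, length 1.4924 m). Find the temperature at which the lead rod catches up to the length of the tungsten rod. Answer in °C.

L₁(1 + α₁ΔT) = L₂(1 + α₂ΔT) ⇒ ΔT = (L₂ − L₁)/(α₁L₁ − α₂L₂)
L₂ − L₁ = 1.4924 − 1.4842 = 8.20×10⁻³ m
α₁L₁ − α₂L₂ = 2.8×10⁻⁵×1.4842 − 43.3×10⁻⁷×1.4924 = 3.5095508×10⁻⁵ m/K
ΔT = 8.20×10⁻³ / 3.5095508×10⁻⁵ = 233.648 K
T = 12.5 + 233.648 = 246.148 °C

T = 246.1 °C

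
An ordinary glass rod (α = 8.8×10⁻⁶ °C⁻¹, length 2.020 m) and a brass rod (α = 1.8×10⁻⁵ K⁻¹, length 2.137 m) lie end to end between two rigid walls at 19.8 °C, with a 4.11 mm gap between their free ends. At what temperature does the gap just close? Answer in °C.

T = 92.9 °C

α₁L₁ = 1.7776×10⁻⁵ m/K, α₂L₂ = 3.8466×10⁻⁵ m/K → total 5.6242×10⁻⁵ m/K
ΔT = g/(α₁L₁+α₂L₂) = 4.11×10⁻³ / 5.6242×10⁻⁵ = 73.077 K
T = 19.8 + 73.077 = 92.877 °C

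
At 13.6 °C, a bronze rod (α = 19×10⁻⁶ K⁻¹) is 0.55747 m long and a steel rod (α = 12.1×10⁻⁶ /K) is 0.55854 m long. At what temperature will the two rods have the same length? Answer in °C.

T = 292.7 °C

L₁(1 + α₁ΔT) = L₂(1 + α₂ΔT) ⇒ ΔT = (L₂ − L₁)/(α₁L₁ − α₂L₂)
L₂ − L₁ = 0.55854 − 0.55747 = 1.07×10⁻³ m
α₁L₁ − α₂L₂ = 19×10⁻⁶×0.55747 − 12.1×10⁻⁶×0.55854 = 3.833596×10⁻⁶ m/K
ΔT = 1.07×10⁻³ / 3.833596×10⁻⁶ = 279.111 K
T = 13.6 + 279.111 = 292.711 °C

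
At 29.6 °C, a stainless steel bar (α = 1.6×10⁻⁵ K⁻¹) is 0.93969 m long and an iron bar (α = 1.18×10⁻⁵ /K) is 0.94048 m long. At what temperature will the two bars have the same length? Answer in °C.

L₁(1 + α₁ΔT) = L₂(1 + α₂ΔT) ⇒ ΔT = (L₂ − L₁)/(α₁L₁ − α₂L₂)
L₂ − L₁ = 0.94048 − 0.93969 = 7.90×10⁻⁴ m
α₁L₁ − α₂L₂ = 1.6×10⁻⁵×0.93969 − 1.18×10⁻⁵×0.94048 = 3.937376×10⁻⁶ m/K
ΔT = 7.90×10⁻⁴ / 3.937376×10⁻⁶ = 200.641 K
T = 29.6 + 200.641 = 230.241 °C

T = 230.2 °C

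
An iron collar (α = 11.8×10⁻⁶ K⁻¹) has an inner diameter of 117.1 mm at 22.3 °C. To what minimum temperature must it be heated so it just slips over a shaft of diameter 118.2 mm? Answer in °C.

Required Δd = 118.2 − 117.1 = 1.1 mm
Δd = αd₀ΔT ⇒ ΔT = Δd/(αd₀) = 1.1 / (11.8×10⁻⁶ × 117.1) = 796.07 K
T_min = 22.3 + 796.07 = 818.37 °C

T = 818 °C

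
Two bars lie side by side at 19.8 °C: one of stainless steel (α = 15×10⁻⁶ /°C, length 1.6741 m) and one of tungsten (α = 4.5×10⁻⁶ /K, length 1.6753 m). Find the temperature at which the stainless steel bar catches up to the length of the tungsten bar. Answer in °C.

T = 88.09 °C

Equal length when α₁L₁ΔT − α₂L₂ΔT = L₂ − L₁ = 1.20×10⁻³ m
α₁L₁ = 2.51115×10⁻⁵, α₂L₂ = 7.53885×10⁻⁶ → Δ(αL) = 1.757265×10⁻⁵ m/K
ΔT = 1.20×10⁻³ / 1.757265×10⁻⁵ = 68.2879 K, so T = 19.8 + 68.2879 = 88.0879 °C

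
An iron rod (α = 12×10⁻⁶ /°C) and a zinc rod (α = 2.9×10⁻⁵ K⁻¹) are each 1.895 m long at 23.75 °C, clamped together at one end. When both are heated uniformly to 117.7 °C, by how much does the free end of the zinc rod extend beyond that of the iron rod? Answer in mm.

ΔT = 93.95 K
iron: ΔL = 12×10⁻⁶ × 1.895 m × 93.95 = 2.1364×10⁻³ m = 2.1364 mm
zinc: ΔL = 2.9×10⁻⁵ × 1.895 m × 93.95 = 5.1630×10⁻³ m = 5.1630 mm
difference = 5.1630 − 2.1364 = 3.0266 mm

3.03 mm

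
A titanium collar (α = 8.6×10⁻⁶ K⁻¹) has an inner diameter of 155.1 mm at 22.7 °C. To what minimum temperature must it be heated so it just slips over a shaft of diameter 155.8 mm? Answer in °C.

Required Δd = 155.8 − 155.1 = 0.7 mm
Δd = αd₀ΔT ⇒ ΔT = Δd/(αd₀) = 0.7 / (8.6×10⁻⁶ × 155.1) = 524.79 K
T_min = 22.7 + 524.79 = 547.49 °C

T = 547 °C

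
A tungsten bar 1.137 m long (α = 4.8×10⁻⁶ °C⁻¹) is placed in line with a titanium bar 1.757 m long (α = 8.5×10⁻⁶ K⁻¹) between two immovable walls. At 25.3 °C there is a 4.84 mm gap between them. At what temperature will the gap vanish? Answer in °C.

T = 263 °C

Gap closes when ΔL₁ + ΔL₂ = 4.84 mm = 4.84×10⁻³ m
(α₁L₁ + α₂L₂)ΔT = g
α₁L₁ + α₂L₂ = 4.8×10⁻⁶×1.137 + 8.5×10⁻⁶×1.757 = 2.03921×10⁻⁵ m/K
ΔT = 4.84×10⁻³ / 2.03921×10⁻⁵ = 237.35 K
T = 25.3 + 237.35 = 262.65 °C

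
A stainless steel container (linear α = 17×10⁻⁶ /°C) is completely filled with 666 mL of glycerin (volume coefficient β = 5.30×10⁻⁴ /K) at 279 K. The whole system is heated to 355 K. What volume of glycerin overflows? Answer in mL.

24.2 mL

The container also expands: β_container ≈ 3α = 5.1×10⁻⁵ /K
Net overflow = V₀(β_liq − 3α_cont)ΔT
β − 3α = 5.30×10⁻⁴ − 5.1×10⁻⁵ = 4.79×10⁻⁴ /K; ΔT = 76 K
ΔV = 666 × 4.79×10⁻⁴ × 76 = 24.2 mL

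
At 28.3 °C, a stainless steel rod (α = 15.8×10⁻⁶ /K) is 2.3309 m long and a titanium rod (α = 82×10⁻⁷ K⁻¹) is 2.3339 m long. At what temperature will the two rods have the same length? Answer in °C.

Equal length when α₁L₁ΔT − α₂L₂ΔT = L₂ − L₁ = 3.00×10⁻³ m
α₁L₁ = 3.682822×10⁻⁵, α₂L₂ = 1.913798×10⁻⁵ → Δ(αL) = 1.769024×10⁻⁵ m/K
ΔT = 3.00×10⁻³ / 1.769024×10⁻⁵ = 169.585 K, so T = 28.3 + 169.585 = 197.885 °C

T = 197.9 °C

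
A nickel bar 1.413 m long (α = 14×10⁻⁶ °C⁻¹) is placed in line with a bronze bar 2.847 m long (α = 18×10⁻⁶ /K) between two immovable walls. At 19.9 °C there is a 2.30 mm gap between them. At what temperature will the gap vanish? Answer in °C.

T = 52.3 °C

Gap closes when ΔL₁ + ΔL₂ = 2.30 mm = 2.30×10⁻³ m
(α₁L₁ + α₂L₂)ΔT = g
α₁L₁ + α₂L₂ = 14×10⁻⁶×1.413 + 18×10⁻⁶×2.847 = 7.1028×10⁻⁵ m/K
ΔT = 2.30×10⁻³ / 7.1028×10⁻⁵ = 32.382 K
T = 19.9 + 32.382 = 52.282 °C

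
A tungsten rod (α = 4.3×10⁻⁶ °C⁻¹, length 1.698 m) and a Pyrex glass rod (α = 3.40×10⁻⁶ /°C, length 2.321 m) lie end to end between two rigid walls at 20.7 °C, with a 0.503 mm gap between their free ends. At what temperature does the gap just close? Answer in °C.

Gap closes when ΔL₁ + ΔL₂ = 0.503 mm = 5.03×10⁻⁴ m
(α₁L₁ + α₂L₂)ΔT = g
α₁L₁ + α₂L₂ = 4.3×10⁻⁶×1.698 + 3.40×10⁻⁶×2.321 = 1.51928×10⁻⁵ m/K
ΔT = 5.03×10⁻⁴ / 1.51928×10⁻⁵ = 33.108 K
T = 20.7 + 33.108 = 53.808 °C

T = 53.8 °C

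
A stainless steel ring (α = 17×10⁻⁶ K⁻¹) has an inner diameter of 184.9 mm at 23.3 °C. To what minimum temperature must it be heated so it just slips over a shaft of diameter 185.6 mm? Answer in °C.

Required Δd = 185.6 − 184.9 = 0.7 mm
Δd = αd₀ΔT ⇒ ΔT = Δd/(αd₀) = 0.7 / (17×10⁻⁶ × 184.9) = 222.70 K
T_min = 23.3 + 222.70 = 246.00 °C

T = 246 °C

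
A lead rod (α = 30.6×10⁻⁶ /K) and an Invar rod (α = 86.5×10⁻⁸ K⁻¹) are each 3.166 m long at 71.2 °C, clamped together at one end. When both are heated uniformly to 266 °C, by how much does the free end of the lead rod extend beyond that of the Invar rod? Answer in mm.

18.3 mm

ΔT = 194.8 K
lead: ΔL = 30.6×10⁻⁶ × 3.166 m × 194.8 = 1.8872×10⁻² m = 18.872 mm
Invar: ΔL = 86.5×10⁻⁸ × 3.166 m × 194.8 = 5.3348×10⁻⁴ m = 0.53348 mm
difference = 18.872 − 0.53348 = 18.33852 mm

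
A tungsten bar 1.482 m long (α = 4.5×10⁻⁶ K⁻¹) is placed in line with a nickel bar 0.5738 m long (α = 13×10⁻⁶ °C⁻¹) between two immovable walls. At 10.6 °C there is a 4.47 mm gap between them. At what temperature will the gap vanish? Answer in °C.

T = 327 °C

Gap closes when ΔL₁ + ΔL₂ = 4.47 mm = 4.47×10⁻³ m
(α₁L₁ + α₂L₂)ΔT = g
α₁L₁ + α₂L₂ = 4.5×10⁻⁶×1.482 + 13×10⁻⁶×0.5738 = 1.41284×10⁻⁵ m/K
ΔT = 4.47×10⁻³ / 1.41284×10⁻⁵ = 316.38 K
T = 10.6 + 316.38 = 326.98 °C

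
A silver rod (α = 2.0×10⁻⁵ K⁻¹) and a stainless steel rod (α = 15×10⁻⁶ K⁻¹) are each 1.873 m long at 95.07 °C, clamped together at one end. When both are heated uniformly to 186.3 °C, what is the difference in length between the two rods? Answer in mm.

ΔT = 91.23 K
silver: ΔL = 2.0×10⁻⁵ × 1.873 m × 91.23 = 3.4175×10⁻³ m = 3.4175 mm
stainless steel: ΔL = 15×10⁻⁶ × 1.873 m × 91.23 = 2.5631×10⁻³ m = 2.5631 mm
difference = 3.4175 − 2.5631 = 0.8544 mm

0.854 mm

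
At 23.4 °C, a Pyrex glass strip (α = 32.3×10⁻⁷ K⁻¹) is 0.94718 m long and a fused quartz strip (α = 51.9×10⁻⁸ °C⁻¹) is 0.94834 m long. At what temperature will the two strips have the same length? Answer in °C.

T = 475.3 °C

L₁(1 + α₁ΔT) = L₂(1 + α₂ΔT) ⇒ ΔT = (L₂ − L₁)/(α₁L₁ − α₂L₂)
L₂ − L₁ = 0.94834 − 0.94718 = 1.16×10⁻³ m
α₁L₁ − α₂L₂ = 32.3×10⁻⁷×0.94718 − 51.9×10⁻⁸×0.94834 = 2.56720294×10⁻⁶ m/K
ΔT = 1.16×10⁻³ / 2.56720294×10⁻⁶ = 451.854 K
T = 23.4 + 451.854 = 475.254 °C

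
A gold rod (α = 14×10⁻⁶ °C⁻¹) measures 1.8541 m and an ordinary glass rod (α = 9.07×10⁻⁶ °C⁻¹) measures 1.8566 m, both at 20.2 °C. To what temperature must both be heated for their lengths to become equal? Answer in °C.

T = 294.4 °C

Equal length when α₁L₁ΔT − α₂L₂ΔT = L₂ − L₁ = 2.50×10⁻³ m
α₁L₁ = 2.59574×10⁻⁵, α₂L₂ = 1.6839362×10⁻⁵ → Δ(αL) = 9.118038×10⁻⁶ m/K
ΔT = 2.50×10⁻³ / 9.118038×10⁻⁶ = 274.182 K, so T = 20.2 + 274.182 = 294.382 °C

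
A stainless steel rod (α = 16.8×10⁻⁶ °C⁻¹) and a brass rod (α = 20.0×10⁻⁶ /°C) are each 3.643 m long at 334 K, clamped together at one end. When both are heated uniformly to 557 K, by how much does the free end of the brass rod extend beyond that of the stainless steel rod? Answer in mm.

2.60 mm

ΔT = 223 K
stainless steel: ΔL = 16.8×10⁻⁶ × 3.643 m × 223 = 1.3648×10⁻² m = 13.648 mm
brass: ΔL = 20.0×10⁻⁶ × 3.643 m × 223 = 1.6248×10⁻² m = 16.248 mm
difference = 16.248 − 13.648 = 2.600 mm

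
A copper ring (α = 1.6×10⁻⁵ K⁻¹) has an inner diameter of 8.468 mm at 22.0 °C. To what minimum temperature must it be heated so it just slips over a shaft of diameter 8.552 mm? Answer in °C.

Required Δd = 8.552 − 8.468 = 0.084 mm
Δd = αd₀ΔT ⇒ ΔT = Δd/(αd₀) = 0.084 / (1.6×10⁻⁵ × 8.468) = 619.98 K
T_min = 22.0 + 619.98 = 641.98 °C

T = 642 °C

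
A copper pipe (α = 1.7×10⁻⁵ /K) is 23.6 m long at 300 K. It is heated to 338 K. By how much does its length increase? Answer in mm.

|ΔT| = |338 − 300| = 38 K
ΔL = αL₀ΔT = (1.7×10⁻⁵)(23.6)(38) = 1.52×10⁻² m

ΔL = 15.2 mm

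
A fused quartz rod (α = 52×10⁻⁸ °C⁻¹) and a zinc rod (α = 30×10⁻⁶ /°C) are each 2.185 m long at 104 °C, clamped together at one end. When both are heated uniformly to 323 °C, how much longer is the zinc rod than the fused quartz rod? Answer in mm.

14.1 mm

ΔT = 219 K
fused quartz: ΔL = 52×10⁻⁸ × 2.185 m × 219 = 2.4883×10⁻⁴ m = 0.24883 mm
zinc: ΔL = 30×10⁻⁶ × 2.185 m × 219 = 1.4355×10⁻² m = 14.355 mm
difference = 14.355 − 0.24883 = 14.10617 mm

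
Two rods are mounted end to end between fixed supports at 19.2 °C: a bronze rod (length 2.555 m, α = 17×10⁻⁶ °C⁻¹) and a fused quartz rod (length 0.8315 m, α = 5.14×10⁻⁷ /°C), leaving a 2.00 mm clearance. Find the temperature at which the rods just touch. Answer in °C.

T = 64.8 °C

Gap closes when ΔL₁ + ΔL₂ = 2.00 mm = 2.00×10⁻³ m
(α₁L₁ + α₂L₂)ΔT = g
α₁L₁ + α₂L₂ = 17×10⁻⁶×2.555 + 5.14×10⁻⁷×0.8315 = 4.3862391×10⁻⁵ m/K
ΔT = 2.00×10⁻³ / 4.3862391×10⁻⁵ = 45.597 K
T = 19.2 + 45.597 = 64.797 °C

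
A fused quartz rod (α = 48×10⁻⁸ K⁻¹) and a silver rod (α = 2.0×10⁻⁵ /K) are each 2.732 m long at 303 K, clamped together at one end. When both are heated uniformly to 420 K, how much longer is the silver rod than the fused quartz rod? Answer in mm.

ΔT = 117 K
fused quartz: ΔL = 48×10⁻⁸ × 2.732 m × 117 = 1.5343×10⁻⁴ m = 0.15343 mm
silver: ΔL = 2.0×10⁻⁵ × 2.732 m × 117 = 6.3929×10⁻³ m = 6.3929 mm
difference = 6.3929 − 0.15343 = 6.23947 mm

6.24 mm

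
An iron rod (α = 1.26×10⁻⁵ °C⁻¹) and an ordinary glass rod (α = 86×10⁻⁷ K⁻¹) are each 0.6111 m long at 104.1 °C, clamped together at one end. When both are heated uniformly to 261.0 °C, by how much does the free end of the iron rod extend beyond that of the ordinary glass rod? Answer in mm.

0.384 mm

ΔT = 156.9 K
iron: ΔL = 1.26×10⁻⁵ × 0.6111 m × 156.9 = 1.2081×10⁻³ m = 1.2081 mm
ordinary glass: ΔL = 86×10⁻⁷ × 0.6111 m × 156.9 = 8.2458×10⁻⁴ m = 0.82458 mm
difference = 1.2081 − 0.82458 = 0.38352 mm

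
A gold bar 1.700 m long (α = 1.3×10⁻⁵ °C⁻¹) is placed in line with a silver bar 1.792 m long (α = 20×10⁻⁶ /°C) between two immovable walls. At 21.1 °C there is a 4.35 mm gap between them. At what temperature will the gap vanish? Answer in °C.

T = 96.2 °C

α₁L₁ = 2.210×10⁻⁵ m/K, α₂L₂ = 3.584×10⁻⁵ m/K → total 5.794×10⁻⁵ m/K
ΔT = g/(α₁L₁+α₂L₂) = 4.35×10⁻³ / 5.794×10⁻⁵ = 75.078 K
T = 21.1 + 75.078 = 96.178 °C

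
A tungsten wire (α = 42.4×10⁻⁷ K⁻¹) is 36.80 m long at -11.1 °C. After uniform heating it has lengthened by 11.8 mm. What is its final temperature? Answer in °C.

T = 64.5 °C

ΔL = αL₀ΔT ⇒ ΔT = ΔL / (αL₀)
ΔT = 11.8×10⁻³ m / (42.4×10⁻⁷ × 36.80 m) = 75.626 K
T = -11.1 + 75.626 = 64.526 °C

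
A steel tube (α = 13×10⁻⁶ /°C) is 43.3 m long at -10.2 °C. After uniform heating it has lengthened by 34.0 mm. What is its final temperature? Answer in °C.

ΔL = αL₀ΔT ⇒ ΔT = ΔL / (αL₀)
ΔT = 34.0×10⁻³ m / (13×10⁻⁶ × 43.3 m) = 60.401 K
T = -10.2 + 60.401 = 50.201 °C

T = 50.2 °C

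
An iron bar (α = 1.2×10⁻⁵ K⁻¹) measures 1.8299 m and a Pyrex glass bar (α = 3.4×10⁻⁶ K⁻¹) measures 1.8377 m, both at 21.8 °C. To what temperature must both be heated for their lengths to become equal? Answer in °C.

Equal length when α₁L₁ΔT − α₂L₂ΔT = L₂ − L₁ = 7.80×10⁻³ m
α₁L₁ = 2.19588×10⁻⁵, α₂L₂ = 6.24818×10⁻⁶ → Δ(αL) = 1.571062×10⁻⁵ m/K
ΔT = 7.80×10⁻³ / 1.571062×10⁻⁵ = 496.479 K, so T = 21.8 + 496.479 = 518.279 °C

T = 518.3 °C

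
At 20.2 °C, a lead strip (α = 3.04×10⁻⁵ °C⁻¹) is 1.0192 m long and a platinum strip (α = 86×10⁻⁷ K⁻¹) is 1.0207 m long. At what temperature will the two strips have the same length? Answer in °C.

Equal length when α₁L₁ΔT − α₂L₂ΔT = L₂ − L₁ = 1.50×10⁻³ m
α₁L₁ = 3.098368×10⁻⁵, α₂L₂ = 8.77802×10⁻⁶ → Δ(αL) = 2.220566×10⁻⁵ m/K
ΔT = 1.50×10⁻³ / 2.220566×10⁻⁵ = 67.5503 K, so T = 20.2 + 67.5503 = 87.7503 °C

T = 87.75 °C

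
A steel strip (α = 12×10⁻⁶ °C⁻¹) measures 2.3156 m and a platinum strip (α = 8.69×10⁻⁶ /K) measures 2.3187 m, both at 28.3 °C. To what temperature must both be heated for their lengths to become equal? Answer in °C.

T = 434.2 °C

L₁(1 + α₁ΔT) = L₂(1 + α₂ΔT) ⇒ ΔT = (L₂ − L₁)/(α₁L₁ − α₂L₂)
L₂ − L₁ = 2.3187 − 2.3156 = 3.10×10⁻³ m
α₁L₁ − α₂L₂ = 12×10⁻⁶×2.3156 − 8.69×10⁻⁶×2.3187 = 7.637697×10⁻⁶ m/K
ΔT = 3.10×10⁻³ / 7.637697×10⁻⁶ = 405.882 K
T = 28.3 + 405.882 = 434.182 °C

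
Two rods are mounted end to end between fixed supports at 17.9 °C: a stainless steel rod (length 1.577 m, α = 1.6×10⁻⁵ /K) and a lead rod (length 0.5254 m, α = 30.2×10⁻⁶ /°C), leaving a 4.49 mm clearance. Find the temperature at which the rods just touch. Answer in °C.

T = 127 °C

α₁L₁ = 2.5232×10⁻⁵ m/K, α₂L₂ = 1.586708×10⁻⁵ m/K → total 4.109908×10⁻⁵ m/K
ΔT = g/(α₁L₁+α₂L₂) = 4.49×10⁻³ / 4.109908×10⁻⁵ = 109.25 K
T = 17.9 + 109.25 = 127.15 °C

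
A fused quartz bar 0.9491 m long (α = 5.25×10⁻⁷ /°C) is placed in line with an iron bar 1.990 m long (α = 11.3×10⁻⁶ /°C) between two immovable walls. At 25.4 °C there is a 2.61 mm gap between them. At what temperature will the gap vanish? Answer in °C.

Gap closes when ΔL₁ + ΔL₂ = 2.61 mm = 2.61×10⁻³ m
(α₁L₁ + α₂L₂)ΔT = g
α₁L₁ + α₂L₂ = 5.25×10⁻⁷×0.9491 + 11.3×10⁻⁶×1.990 = 2.29852775×10⁻⁵ m/K
ΔT = 2.61×10⁻³ / 2.29852775×10⁻⁵ = 113.55 K
T = 25.4 + 113.55 = 138.95 °C

T = 139 °C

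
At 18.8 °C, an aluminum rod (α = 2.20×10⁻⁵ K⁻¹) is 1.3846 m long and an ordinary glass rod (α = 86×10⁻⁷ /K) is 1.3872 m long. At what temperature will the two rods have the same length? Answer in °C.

T = 159.1 °C

L₁(1 + α₁ΔT) = L₂(1 + α₂ΔT) ⇒ ΔT = (L₂ − L₁)/(α₁L₁ − α₂L₂)
L₂ − L₁ = 1.3872 − 1.3846 = 2.60×10⁻³ m
α₁L₁ − α₂L₂ = 2.20×10⁻⁵×1.3846 − 86×10⁻⁷×1.3872 = 1.853128×10⁻⁵ m/K
ΔT = 2.60×10⁻³ / 1.853128×10⁻⁵ = 140.303 K
T = 18.8 + 140.303 = 159.103 °C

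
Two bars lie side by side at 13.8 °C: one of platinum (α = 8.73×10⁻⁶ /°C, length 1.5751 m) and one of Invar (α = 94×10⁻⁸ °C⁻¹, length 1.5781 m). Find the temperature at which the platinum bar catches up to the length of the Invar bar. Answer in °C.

T = 258.4 °C

L₁(1 + α₁ΔT) = L₂(1 + α₂ΔT) ⇒ ΔT = (L₂ − L₁)/(α₁L₁ − α₂L₂)
L₂ − L₁ = 1.5781 − 1.5751 = 3.00×10⁻³ m
α₁L₁ − α₂L₂ = 8.73×10⁻⁶×1.5751 − 94×10⁻⁸×1.5781 = 1.2267209×10⁻⁵ m/K
ΔT = 3.00×10⁻³ / 1.2267209×10⁻⁵ = 244.554 K
T = 13.8 + 244.554 = 258.354 °C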